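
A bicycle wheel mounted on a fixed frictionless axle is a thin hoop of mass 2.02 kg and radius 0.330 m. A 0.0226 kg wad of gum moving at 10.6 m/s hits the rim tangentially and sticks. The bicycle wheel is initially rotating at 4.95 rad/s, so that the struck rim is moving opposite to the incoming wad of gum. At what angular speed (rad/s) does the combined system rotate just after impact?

|ω_f| ≈ 4.54 rad/s

About the axle the impulsive forces during the collision are internal, so angular momentum about that axis is conserved.
I_p = (2.02)(0.330)² = 0.2200 kg·m². Taking the sense of the wad of gum's angular momentum as positive, L_{wad} = m v R = (0.0226)(10.6)(0.330) = 0.07905 kg·m²/s.
L_i = −I_p ω_p + m v R = −(0.2200)(4.95) + 0.07905 = -1.010 kg·m²/s.
After sticking, I_f = I_p + m R² = 0.2200 + (0.0226)(0.330)² = 0.2224 kg·m².
ω_f = L_i / I_f = -1.010 / 0.2224 = -4.540 rad/s.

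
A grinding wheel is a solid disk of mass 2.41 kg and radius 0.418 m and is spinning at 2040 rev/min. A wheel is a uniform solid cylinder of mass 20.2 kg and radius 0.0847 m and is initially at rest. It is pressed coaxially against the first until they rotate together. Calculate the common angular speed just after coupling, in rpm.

|ω_f| ≈ 1520 rpm

The coupling torques are internal; angular momentum about the shared axis is conserved.
Moments of inertia: I_A = ½(2.41)(0.418)² = 0.2105 kg·m²; I_B = ½(20.2)(0.0847)² = 0.07246 kg·m².
Taking A's sense as positive: L = (0.2105)(2040) = 429.5 kg·m²·rpm.
Combined I = 0.2105 + 0.07246 = 0.2830 kg·m².
ω_f = L / I = 429.5 / 0.2830 = 1518 rpm.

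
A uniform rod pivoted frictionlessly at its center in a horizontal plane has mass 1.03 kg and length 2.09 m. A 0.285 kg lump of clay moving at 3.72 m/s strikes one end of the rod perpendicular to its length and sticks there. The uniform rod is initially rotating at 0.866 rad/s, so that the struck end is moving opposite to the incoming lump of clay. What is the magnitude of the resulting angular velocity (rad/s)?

|ω_f| ≈ 1.14 rad/s

The axle reaction passes through the pivot and exerts no torque about it; angular momentum about the pivot is conserved through the impact.
I_p = (1/12)(1.03)(2.09)² = 0.3749 kg·m². Taking the sense of the lump of clay's angular momentum as positive, L_{lump} = m v R = (0.285)(3.72)(2.09/2) = 1.108 kg·m²/s.
L_i = −I_p ω_p + m v R = −(0.3749)(0.866) + 1.108 = 0.7832 kg·m²/s.
After sticking, I_f = I_p + m R² = 0.3749 + (0.285)(2.09/2)² = 0.6862 kg·m².
ω_f = L_i / I_f = 0.7832 / 0.6862 = 1.141 rad/s.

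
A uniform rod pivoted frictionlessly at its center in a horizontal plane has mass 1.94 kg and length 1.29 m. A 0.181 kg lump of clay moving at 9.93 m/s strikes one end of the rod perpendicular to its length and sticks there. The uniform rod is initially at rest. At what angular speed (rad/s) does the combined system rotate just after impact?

The axle reaction passes through the pivot and exerts no torque about it; angular momentum about the pivot is conserved through the impact.
I_p = (1/12)(1.94)(1.29)² = 0.2690 kg·m². Taking the sense of the lump of clay's angular momentum as positive, L_{lump} = m v R = (0.181)(9.93)(1.29/2) = 1.159 kg·m²/s.
L_i = 0 + 1.159 = 1.159 kg·m²/s.
After sticking, I_f = I_p + m R² = 0.2690 + (0.181)(1.29/2)² = 0.3443 kg·m².
ω_f = L_i / I_f = 1.159 / 0.3443 = 3.367 rad/s.

|ω_f| ≈ 3.37 rad/s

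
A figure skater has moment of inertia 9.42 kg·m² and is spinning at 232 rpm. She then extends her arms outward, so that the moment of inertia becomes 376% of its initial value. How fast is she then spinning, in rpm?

ω₂ ≈ 61.7 rpm

Angular momentum about the spin axis is conserved since the torque about it is zero.
I₂ = 3.76 × 9.42 = 35.42 kg·m².
ω₂ = I₁ω₁ / I₂ = (9.420)(232 rpm) / (35.42) = 61.70 rpm.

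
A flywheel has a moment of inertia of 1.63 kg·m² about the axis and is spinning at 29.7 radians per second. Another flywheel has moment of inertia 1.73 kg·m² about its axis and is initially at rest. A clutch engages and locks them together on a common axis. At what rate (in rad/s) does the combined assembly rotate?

|ω_f| ≈ 14.4 rad/s

The coupling torques are internal; angular momentum about the shared axis is conserved.
Taking A's sense as positive: L = (1.630)(29.7) = 48.41 kg·m²·rad/s.
Combined I = 1.630 + 1.730 = 3.360 kg·m².
ω_f = L / I = 48.41 / 3.360 = 14.41 rad/s.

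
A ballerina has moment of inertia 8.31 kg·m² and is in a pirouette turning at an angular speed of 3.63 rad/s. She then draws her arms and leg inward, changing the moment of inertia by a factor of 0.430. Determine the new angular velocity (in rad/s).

ω₂ ≈ 8.44 rad/s

With no external torque about the axis, L is conserved: I₁ω₁ = I₂ω₂.
I₂ = 0.430 × 8.31 = 3.573 kg·m².
ω₂ = I₁ω₁ / I₂ = (8.310)(3.63 rad/s) / (3.573) = 8.442 rad/s.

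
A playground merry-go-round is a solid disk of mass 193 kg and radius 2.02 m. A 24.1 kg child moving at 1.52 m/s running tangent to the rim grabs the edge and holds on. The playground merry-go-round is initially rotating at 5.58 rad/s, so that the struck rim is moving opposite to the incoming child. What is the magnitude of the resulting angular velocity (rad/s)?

The axle reaction passes through the axle and exerts no torque about it; angular momentum about the axle is conserved through the impact.
I_p = ½(193)(2.02)² = 393.8 kg·m². Taking the sense of the child's angular momentum as positive, L_{child} = m v R = (24.1)(1.52)(2.02) = 74.00 kg·m²/s.
L_i = −I_p ω_p + m v R = −(393.8)(5.58) + 74.00 = -2123 kg·m²/s.
After sticking, I_f = I_p + m R² = 393.8 + (24.1)(2.02)² = 492.1 kg·m².
ω_f = L_i / I_f = -2123 / 492.1 = -4.315 rad/s.

|ω_f| ≈ 4.31 rad/s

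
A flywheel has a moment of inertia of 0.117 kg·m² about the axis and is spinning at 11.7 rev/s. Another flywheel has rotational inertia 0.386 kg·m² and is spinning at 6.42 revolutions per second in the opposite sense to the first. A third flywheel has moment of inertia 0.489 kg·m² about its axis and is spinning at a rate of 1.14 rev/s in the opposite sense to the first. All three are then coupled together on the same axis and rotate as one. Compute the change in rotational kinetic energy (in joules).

The coupling torques are internal; angular momentum about the shared axis is conserved.
Taking A's sense as positive: L = (0.1170)(11.7) − (0.3860)(6.42) − (0.4890)(1.14) = -1.667 kg·m²·rev/s.
Combined I = 0.1170 + 0.3860 + 0.4890 = 0.9920 kg·m².
ω_f = L / I = -1.667 / 0.9920 = -1.680 rev/s.
KE_i = ½ΣIω² = 642.7 J; KE_f = ½(0.9920)(10.56)² = 55.27 J.

ΔKE ≈ -587 J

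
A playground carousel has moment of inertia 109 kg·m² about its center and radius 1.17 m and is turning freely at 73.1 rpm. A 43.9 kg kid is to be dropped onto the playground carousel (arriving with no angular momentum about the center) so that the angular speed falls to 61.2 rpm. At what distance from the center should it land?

r ≈ 0.695 m

No external torque acts about the center; L_before = L_after.
I_p ω_i = (I_p + m r²) ω_f ⇒ m r² = I_p(ω_i/ω_f − 1) = 109.0(73.1/61.2 − 1) = 21.19 kg·m².
r = √(21.19/43.9) = 0.6948 m.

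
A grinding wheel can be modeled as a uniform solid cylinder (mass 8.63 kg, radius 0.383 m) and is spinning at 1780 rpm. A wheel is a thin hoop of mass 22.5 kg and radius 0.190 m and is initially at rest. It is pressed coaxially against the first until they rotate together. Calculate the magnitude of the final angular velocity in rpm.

|ω_f| ≈ 780 rpm

No external torque acts about the common axis, so total angular momentum is conserved.
Moments of inertia: I_A = ½(8.63)(0.383)² = 0.6330 kg·m²; I_B = (22.5)(0.190)² = 0.8123 kg·m².
Taking A's sense as positive: L = (0.6330)(1780) = 1127 kg·m²·rpm.
Combined I = 0.6330 + 0.8123 = 1.445 kg·m².
ω_f = L / I = 1127 / 1.445 = 779.6 rpm.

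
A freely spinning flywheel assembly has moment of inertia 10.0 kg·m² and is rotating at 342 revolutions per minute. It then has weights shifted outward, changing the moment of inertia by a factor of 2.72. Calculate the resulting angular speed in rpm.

No external torque acts about the spin axis, so angular momentum is conserved.
I₂ = 2.72 × 10.0 = 27.20 kg·m².
ω₂ = I₁ω₁ / I₂ = (10.00)(342 rpm) / (27.20) = 125.7 rpm.

ω₂ ≈ 126 rpm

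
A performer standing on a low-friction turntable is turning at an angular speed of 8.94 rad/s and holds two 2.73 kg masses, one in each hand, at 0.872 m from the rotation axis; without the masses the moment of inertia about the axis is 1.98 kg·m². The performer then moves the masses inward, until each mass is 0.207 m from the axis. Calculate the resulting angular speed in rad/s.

ω₂ ≈ 24.8 rad/s

No external torque acts about the spin axis, so angular momentum is conserved.
I₁ = 1.98 + 2(2.73)(0.872)² = 6.132 kg·m²; I₂ = 1.98 + 2(2.73)(0.207)² = 2.214 kg·m².
ω₂ = I₁ω₁ / I₂ = (6.132)(8.94 rad/s) / (2.214) = 24.76 rad/s.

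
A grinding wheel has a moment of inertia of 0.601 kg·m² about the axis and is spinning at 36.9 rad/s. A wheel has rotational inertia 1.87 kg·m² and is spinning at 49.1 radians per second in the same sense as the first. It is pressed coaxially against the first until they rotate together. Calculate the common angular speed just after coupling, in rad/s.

|ω_f| ≈ 46.1 rad/s

The coupling torques are internal; angular momentum about the shared axis is conserved.
Taking A's sense as positive: L = (0.6010)(36.9) + (1.870)(49.1) = 114.0 kg·m²·rad/s.
Combined I = 0.6010 + 1.870 = 2.471 kg·m².
ω_f = L / I = 114.0 / 2.471 = 46.13 rad/s.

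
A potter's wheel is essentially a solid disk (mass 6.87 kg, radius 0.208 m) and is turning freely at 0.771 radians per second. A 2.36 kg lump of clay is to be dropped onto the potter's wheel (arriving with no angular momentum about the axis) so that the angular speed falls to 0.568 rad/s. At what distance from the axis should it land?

r ≈ 0.150 m

The added mass arrives with no angular momentum about the axis, and any external torque about the axis is negligible, so the system's angular momentum is conserved.
I_p = ½(6.87)(0.208)² = 0.1486 kg·m².
I_p ω_i = (I_p + m r²) ω_f ⇒ m r² = I_p(ω_i/ω_f − 1) = 0.1486(0.771/0.568 − 1) = 0.05311 kg·m².
r = √(0.05311/2.36) = 0.1500 m.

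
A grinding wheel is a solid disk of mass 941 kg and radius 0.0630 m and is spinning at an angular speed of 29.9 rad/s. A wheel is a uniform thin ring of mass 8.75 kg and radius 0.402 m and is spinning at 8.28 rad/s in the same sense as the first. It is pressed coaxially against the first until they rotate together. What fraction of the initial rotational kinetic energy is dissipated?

fraction ≈ 0.213

No external torque acts about the common axis, so total angular momentum is conserved.
Moments of inertia: I_A = ½(941)(0.0630)² = 1.867 kg·m²; I_B = (8.75)(0.402)² = 1.414 kg·m².
Taking A's sense as positive: L = (1.867)(29.9) + (1.414)(8.28) = 67.54 kg·m²·rad/s.
Combined I = 1.867 + 1.414 = 3.281 kg·m².
ω_f = L / I = 67.54 / 3.281 = 20.58 rad/s.
KE_i = ½ΣIω² = 883.2 J; KE_f = ½(3.281)(20.58)² = 695.1 J.
Fraction dissipated = (KE_i − KE_f)/KE_i = 0.2129.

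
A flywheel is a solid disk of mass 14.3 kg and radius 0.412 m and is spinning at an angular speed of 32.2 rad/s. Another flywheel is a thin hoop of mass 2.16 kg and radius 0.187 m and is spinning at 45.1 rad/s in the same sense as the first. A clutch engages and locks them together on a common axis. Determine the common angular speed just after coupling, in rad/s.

No external torque acts about the common axis, so total angular momentum is conserved.
Moments of inertia: I_A = ½(14.3)(0.412)² = 1.214 kg·m²; I_B = (2.16)(0.187)² = 0.07553 kg·m².
Taking A's sense as positive: L = (1.214)(32.2) + (0.07553)(45.1) = 42.49 kg·m²·rad/s.
Combined I = 1.214 + 0.07553 = 1.289 kg·m².
ω_f = L / I = 42.49 / 1.289 = 32.96 rad/s.

|ω_f| ≈ 33.0 rad/s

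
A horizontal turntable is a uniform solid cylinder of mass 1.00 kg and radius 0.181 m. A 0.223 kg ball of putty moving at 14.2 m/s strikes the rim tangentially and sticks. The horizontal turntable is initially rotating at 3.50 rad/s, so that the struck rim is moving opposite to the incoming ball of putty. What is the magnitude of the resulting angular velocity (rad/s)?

|ω_f| ≈ 21.8 rad/s

About the axle the impulsive forces during the collision are internal, so angular momentum about that axis is conserved.
I_p = ½(1.00)(0.181)² = 0.01638 kg·m². Taking the sense of the ball of putty's angular momentum as positive, L_{ball} = m v R = (0.223)(14.2)(0.181) = 0.5732 kg·m²/s.
L_i = −I_p ω_p + m v R = −(0.01638)(3.50) + 0.5732 = 0.5158 kg·m²/s.
After sticking, I_f = I_p + m R² = 0.01638 + (0.223)(0.181)² = 0.02369 kg·m².
ω_f = L_i / I_f = 0.5158 / 0.02369 = 21.78 rad/s.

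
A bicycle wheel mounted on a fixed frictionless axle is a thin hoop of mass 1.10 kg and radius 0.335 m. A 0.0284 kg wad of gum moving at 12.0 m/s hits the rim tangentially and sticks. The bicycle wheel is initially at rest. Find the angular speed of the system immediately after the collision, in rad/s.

The axle reaction passes through the axle and exerts no torque about it; angular momentum about the axle is conserved through the impact.
I_p = (1.10)(0.335)² = 0.1234 kg·m². Taking the sense of the wad of gum's angular momentum as positive, L_{wad} = m v R = (0.0284)(12.0)(0.335) = 0.1142 kg·m²/s.
L_i = 0 + 0.1142 = 0.1142 kg·m²/s.
After sticking, I_f = I_p + m R² = 0.1234 + (0.0284)(0.335)² = 0.1266 kg·m².
ω_f = L_i / I_f = 0.1142 / 0.1266 = 0.9016 rad/s.

|ω_f| ≈ 0.902 rad/s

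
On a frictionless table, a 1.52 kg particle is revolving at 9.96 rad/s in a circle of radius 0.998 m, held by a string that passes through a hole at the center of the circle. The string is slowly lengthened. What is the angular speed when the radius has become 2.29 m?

ω₂ ≈ 1.89 rad/s

The constraining force is radial, so m r² ω about the center is conserved.
ω₂ = ω₁ (r₁/r₂)² = (9.96)(0.998/2.29)² = 1.892 rad/s.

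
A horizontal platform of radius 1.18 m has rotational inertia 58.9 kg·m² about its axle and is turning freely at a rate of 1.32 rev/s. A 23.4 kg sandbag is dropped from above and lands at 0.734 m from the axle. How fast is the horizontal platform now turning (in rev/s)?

ω_f ≈ 1.09 rev/s

The added mass arrives with no angular momentum about the axle, and any external torque about the axle is negligible, so the system's angular momentum is conserved.
Added inertia Σmr² = (23.4)(0.734)² = 12.61 kg·m²; I_f = 58.90 + 12.61 = 71.51 kg·m².
ω_f = I_p ω_i / I_f = (58.90)(1.32) / 71.51 = 1.087 rev/s.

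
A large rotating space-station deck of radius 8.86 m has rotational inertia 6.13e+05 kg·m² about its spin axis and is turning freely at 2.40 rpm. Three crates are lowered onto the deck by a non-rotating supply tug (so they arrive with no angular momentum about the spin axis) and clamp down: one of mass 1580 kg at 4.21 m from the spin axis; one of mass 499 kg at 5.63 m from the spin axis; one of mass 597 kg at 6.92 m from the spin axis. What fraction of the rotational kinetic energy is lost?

The added mass arrives with no angular momentum about the spin axis, and any external torque about the spin axis is negligible, so the system's angular momentum is conserved.
Added inertia Σmr² = (1580)(4.21)² + (499)(5.63)² + (597)(6.92)² = 72410 kg·m²; I_f = 6.130e+05 + 72410 = 6.854e+05 kg·m².
ω_f = I_p ω_i / I_f = (6.130e+05)(2.40) / 6.854e+05 = 2.146 rpm.
KE_i = ½(6.130e+05)(0.2513 rad/s)² = 19360 J; KE_f = ½(6.854e+05)(0.2248)² = 17310 J.
Fraction lost = 0.1056.

fraction ≈ 0.106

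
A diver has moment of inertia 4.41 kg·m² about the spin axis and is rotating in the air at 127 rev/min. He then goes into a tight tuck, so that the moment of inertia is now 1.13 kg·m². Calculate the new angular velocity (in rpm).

ω₂ ≈ 496 rpm

Angular momentum about the spin axis is conserved since the torque about it is zero.
ω₂ = I₁ω₁ / I₂ = (4.410)(127 rpm) / (1.130) = 495.6 rpm.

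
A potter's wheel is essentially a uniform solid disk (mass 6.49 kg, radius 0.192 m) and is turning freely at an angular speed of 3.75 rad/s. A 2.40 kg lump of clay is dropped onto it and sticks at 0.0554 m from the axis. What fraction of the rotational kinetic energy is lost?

No external torque acts about the axis; L_before = L_after.
I_p = ½(6.49)(0.192)² = 0.1196 kg·m².
Added inertia Σmr² = (2.40)(0.0554)² = 0.007366 kg·m²; I_f = 0.1196 + 0.007366 = 0.1270 kg·m².
ω_f = I_p ω_i / I_f = (0.1196)(3.75) / 0.1270 = 3.532 rad/s.
KE_i = ½(0.1196)(3.750 rad/s)² = 0.8411 J; KE_f = ½(0.1270)(3.532)² = 0.7923 J.
Fraction lost = 0.05800.

fraction ≈ 0.0580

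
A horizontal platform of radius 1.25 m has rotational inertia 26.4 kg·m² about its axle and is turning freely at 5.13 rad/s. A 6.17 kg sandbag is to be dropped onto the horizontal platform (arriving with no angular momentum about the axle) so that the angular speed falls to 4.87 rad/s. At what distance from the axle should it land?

The added mass arrives with no angular momentum about the axle, and any external torque about the axle is negligible, so the system's angular momentum is conserved.
I_p ω_i = (I_p + m r²) ω_f ⇒ m r² = I_p(ω_i/ω_f − 1) = 26.40(5.13/4.87 − 1) = 1.409 kg·m².
r = √(1.409/6.17) = 0.4779 m.

r ≈ 0.478 m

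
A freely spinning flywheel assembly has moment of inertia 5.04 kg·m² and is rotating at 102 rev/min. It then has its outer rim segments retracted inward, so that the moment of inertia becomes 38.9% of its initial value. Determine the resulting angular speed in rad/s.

No external torque acts about the spin axis, so angular momentum is conserved.
I₂ = 0.389 × 5.04 = 1.961 kg·m².
ω₂ = I₁ω₁ / I₂ = (5.040)(102 rpm) / (1.961) = 262.2 rpm = 27.46 rad/s.

ω₂ ≈ 27.5 rad/s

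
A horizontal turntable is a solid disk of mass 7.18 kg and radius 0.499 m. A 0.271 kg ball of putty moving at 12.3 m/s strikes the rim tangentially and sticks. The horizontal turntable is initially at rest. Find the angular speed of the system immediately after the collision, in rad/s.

The axle reaction passes through the axle and exerts no torque about it; angular momentum about the axle is conserved through the impact.
I_p = ½(7.18)(0.499)² = 0.8939 kg·m². Taking the sense of the ball of putty's angular momentum as positive, L_{ball} = m v R = (0.271)(12.3)(0.499) = 1.663 kg·m²/s.
L_i = 0 + 1.663 = 1.663 kg·m²/s.
After sticking, I_f = I_p + m R² = 0.8939 + (0.271)(0.499)² = 0.9614 kg·m².
ω_f = L_i / I_f = 1.663 / 0.9614 = 1.730 rad/s.

|ω_f| ≈ 1.73 rad/s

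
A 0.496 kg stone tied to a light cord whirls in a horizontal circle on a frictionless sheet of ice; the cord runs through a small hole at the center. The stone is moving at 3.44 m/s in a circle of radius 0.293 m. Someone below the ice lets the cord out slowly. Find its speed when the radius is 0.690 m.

The only horizontal force on the mass is along the cord (radial), so it exerts no torque about the hole and angular momentum m v r is conserved.
v₂ = v₁ r₁ / r₂ = (3.44)(0.293) / (0.690) = 1.461 m/s.

v₂ ≈ 1.46 m/s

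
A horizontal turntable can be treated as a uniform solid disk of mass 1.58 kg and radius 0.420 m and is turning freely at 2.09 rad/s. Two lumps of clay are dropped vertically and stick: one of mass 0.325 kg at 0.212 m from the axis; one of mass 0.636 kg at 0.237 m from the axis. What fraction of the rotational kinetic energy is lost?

The added mass arrives with no angular momentum about the axis, and any external torque about the axis is negligible, so the system's angular momentum is conserved.
I_p = ½(1.58)(0.420)² = 0.1394 kg·m².
Added inertia Σmr² = (0.325)(0.212)² + (0.636)(0.237)² = 0.05033 kg·m²; I_f = 0.1394 + 0.05033 = 0.1897 kg·m².
ω_f = I_p ω_i / I_f = (0.1394)(2.09) / 0.1897 = 1.535 rad/s.
KE_i = ½(0.1394)(2.090 rad/s)² = 0.3044 J; KE_f = ½(0.1897)(1.535)² = 0.2236 J.
Fraction lost = 0.2653.

fraction ≈ 0.265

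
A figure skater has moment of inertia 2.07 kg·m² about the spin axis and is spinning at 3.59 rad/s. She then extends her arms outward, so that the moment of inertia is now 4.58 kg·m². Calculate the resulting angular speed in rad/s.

No external torque acts about the spin axis, so angular momentum is conserved.
ω₂ = I₁ω₁ / I₂ = (2.070)(3.59 rad/s) / (4.580) = 1.623 rad/s.

ω₂ ≈ 1.62 rad/s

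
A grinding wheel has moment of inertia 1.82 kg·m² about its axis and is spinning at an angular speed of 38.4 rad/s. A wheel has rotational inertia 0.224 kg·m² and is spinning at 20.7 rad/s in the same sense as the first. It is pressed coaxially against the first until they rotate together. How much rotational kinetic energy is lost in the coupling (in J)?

The coupling torques are internal; angular momentum about the shared axis is conserved.
Taking A's sense as positive: L = (1.820)(38.4) + (0.2240)(20.7) = 74.52 kg·m²·rad/s.
Combined I = 1.820 + 0.2240 = 2.044 kg·m².
ω_f = L / I = 74.52 / 2.044 = 36.46 rad/s.
KE_i = ½ΣIω² = 1390 J; KE_f = ½(2.044)(36.46)² = 1359 J.

ΔKE lost ≈ 31.2 J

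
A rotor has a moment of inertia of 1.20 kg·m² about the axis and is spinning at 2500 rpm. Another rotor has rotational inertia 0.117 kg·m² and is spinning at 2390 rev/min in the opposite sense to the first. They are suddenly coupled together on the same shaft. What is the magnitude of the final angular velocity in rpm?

No external torque acts about the common axis, so total angular momentum is conserved.
Taking A's sense as positive: L = (1.200)(2500) − (0.1170)(2390) = 2720 kg·m²·rpm.
Combined I = 1.200 + 0.1170 = 1.317 kg·m².
ω_f = L / I = 2720 / 1.317 = 2066 rpm.

|ω_f| ≈ 2070 rpm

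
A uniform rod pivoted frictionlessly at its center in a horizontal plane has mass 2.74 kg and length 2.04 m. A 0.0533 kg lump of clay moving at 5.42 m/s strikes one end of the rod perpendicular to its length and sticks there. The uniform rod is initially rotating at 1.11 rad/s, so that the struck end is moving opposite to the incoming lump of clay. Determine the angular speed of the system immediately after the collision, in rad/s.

|ω_f| ≈ 0.756 rad/s

About the pivot the impulsive forces during the collision are internal, so angular momentum about that axis is conserved.
I_p = (1/12)(2.74)(2.04)² = 0.9502 kg·m². Taking the sense of the lump of clay's angular momentum as positive, L_{lump} = m v R = (0.0533)(5.42)(2.04/2) = 0.2947 kg·m²/s.
L_i = −I_p ω_p + m v R = −(0.9502)(1.11) + 0.2947 = -0.7601 kg·m²/s.
After sticking, I_f = I_p + m R² = 0.9502 + (0.0533)(2.04/2)² = 1.006 kg·m².
ω_f = L_i / I_f = -0.7601 / 1.006 = -0.7558 rad/s.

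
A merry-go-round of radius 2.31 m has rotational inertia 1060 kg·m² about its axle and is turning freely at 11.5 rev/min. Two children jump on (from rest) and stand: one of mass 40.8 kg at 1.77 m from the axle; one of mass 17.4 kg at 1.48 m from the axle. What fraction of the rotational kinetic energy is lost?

The added mass arrives with no angular momentum about the axle, and any external torque about the axle is negligible, so the system's angular momentum is conserved.
Added inertia Σmr² = (40.8)(1.77)² + (17.4)(1.48)² = 165.9 kg·m²; I_f = 1060 + 165.9 = 1226 kg·m².
ω_f = I_p ω_i / I_f = (1060)(11.5) / 1226 = 9.943 rpm.
KE_i = ½(1060)(1.204 rad/s)² = 768.7 J; KE_f = ½(1226)(1.041)² = 664.6 J.
Fraction lost = 0.1354.

fraction ≈ 0.135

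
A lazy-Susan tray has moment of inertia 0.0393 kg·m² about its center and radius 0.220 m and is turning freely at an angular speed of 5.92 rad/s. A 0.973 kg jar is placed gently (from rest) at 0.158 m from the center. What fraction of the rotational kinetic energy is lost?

The added mass arrives with no angular momentum about the center, and any external torque about the center is negligible, so the system's angular momentum is conserved.
Added inertia Σmr² = (0.973)(0.158)² = 0.02429 kg·m²; I_f = 0.03930 + 0.02429 = 0.06359 kg·m².
ω_f = I_p ω_i / I_f = (0.03930)(5.92) / 0.06359 = 3.659 rad/s.
KE_i = ½(0.03930)(5.920 rad/s)² = 0.6887 J; KE_f = ½(0.06359)(3.659)² = 0.4256 J.
Fraction lost = 0.3820.

fraction ≈ 0.382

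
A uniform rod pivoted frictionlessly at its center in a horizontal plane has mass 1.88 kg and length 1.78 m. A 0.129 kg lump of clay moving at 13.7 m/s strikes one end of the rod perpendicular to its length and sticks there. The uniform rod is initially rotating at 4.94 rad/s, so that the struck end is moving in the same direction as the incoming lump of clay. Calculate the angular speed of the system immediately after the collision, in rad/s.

The axle reaction passes through the pivot and exerts no torque about it; angular momentum about the pivot is conserved through the impact.
I_p = (1/12)(1.88)(1.78)² = 0.4964 kg·m². Taking the sense of the lump of clay's angular momentum as positive, L_{lump} = m v R = (0.129)(13.7)(1.78/2) = 1.573 kg·m²/s.
L_i = +I_p ω_p + m v R = +(0.4964)(4.94) + 1.573 = 4.025 kg·m²/s.
After sticking, I_f = I_p + m R² = 0.4964 + (0.129)(1.78/2)² = 0.5986 kg·m².
ω_f = L_i / I_f = 4.025 / 0.5986 = 6.724 rad/s.

|ω_f| ≈ 6.72 rad/s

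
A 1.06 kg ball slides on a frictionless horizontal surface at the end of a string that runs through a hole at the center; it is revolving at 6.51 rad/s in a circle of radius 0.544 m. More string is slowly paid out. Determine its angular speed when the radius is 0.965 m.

ω₂ ≈ 2.07 rad/s

No torque about the axis ⇒ m r₁² ω₁ = m r₂² ω₂.
ω₂ = ω₁ (r₁/r₂)² = (6.51)(0.544/0.965)² = 2.069 rad/s.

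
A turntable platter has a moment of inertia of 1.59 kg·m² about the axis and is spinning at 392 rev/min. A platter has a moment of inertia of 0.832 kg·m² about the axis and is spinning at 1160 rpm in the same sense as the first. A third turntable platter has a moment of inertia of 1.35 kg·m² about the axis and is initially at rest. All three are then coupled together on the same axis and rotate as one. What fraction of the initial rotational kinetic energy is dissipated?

The coupling torques are internal; angular momentum about the shared axis is conserved.
Taking A's sense as positive: L = (1.590)(392) + (0.8320)(1160) = 1588 kg·m²·rpm.
Combined I = 1.590 + 0.8320 + 1.350 = 3.772 kg·m².
ω_f = L / I = 1588 / 3.772 = 421.1 rpm.
KE_i = ½ΣIω² = 7478 J; KE_f = ½(3.772)(44.10)² = 3668 J.
Fraction dissipated = (KE_i − KE_f)/KE_i = 0.5096.

fraction ≈ 0.510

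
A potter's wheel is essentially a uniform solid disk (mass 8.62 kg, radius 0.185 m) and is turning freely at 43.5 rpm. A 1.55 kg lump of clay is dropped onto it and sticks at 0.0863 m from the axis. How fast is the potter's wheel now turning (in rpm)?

ω_f ≈ 40.3 rpm

The added mass arrives with no angular momentum about the axis, and any external torque about the axis is negligible, so the system's angular momentum is conserved.
I_p = ½(8.62)(0.185)² = 0.1475 kg·m².
Added inertia Σmr² = (1.55)(0.0863)² = 0.01154 kg·m²; I_f = 0.1475 + 0.01154 = 0.1591 kg·m².
ω_f = I_p ω_i / I_f = (0.1475)(43.5) / 0.1591 = 40.34 rpm.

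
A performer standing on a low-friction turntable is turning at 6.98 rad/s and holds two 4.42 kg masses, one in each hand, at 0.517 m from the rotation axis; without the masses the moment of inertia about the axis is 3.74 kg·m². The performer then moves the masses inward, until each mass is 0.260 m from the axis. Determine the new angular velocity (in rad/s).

ω₂ ≈ 9.82 rad/s

No external torque acts about the spin axis, so angular momentum is conserved.
I₁ = 3.74 + 2(4.42)(0.517)² = 6.103 kg·m²; I₂ = 3.74 + 2(4.42)(0.260)² = 4.338 kg·m².
ω₂ = I₁ω₁ / I₂ = (6.103)(6.98 rad/s) / (4.338) = 9.821 rad/s.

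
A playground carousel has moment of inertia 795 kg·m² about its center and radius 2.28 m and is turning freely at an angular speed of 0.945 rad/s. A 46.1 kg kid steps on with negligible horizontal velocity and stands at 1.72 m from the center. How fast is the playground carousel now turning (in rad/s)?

ω_f ≈ 0.807 rad/s

No external torque acts about the center; L_before = L_after.
Added inertia Σmr² = (46.1)(1.72)² = 136.4 kg·m²; I_f = 795.0 + 136.4 = 931.4 kg·m².
ω_f = I_p ω_i / I_f = (795.0)(0.945) / 931.4 = 0.8066 rad/s.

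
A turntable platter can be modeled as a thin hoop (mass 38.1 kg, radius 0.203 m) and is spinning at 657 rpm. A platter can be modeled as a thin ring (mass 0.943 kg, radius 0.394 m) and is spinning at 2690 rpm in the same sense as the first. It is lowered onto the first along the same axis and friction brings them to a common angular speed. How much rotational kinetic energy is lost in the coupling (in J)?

ΔKE lost ≈ 3030 J

No external torque acts about the common axis, so total angular momentum is conserved.
Moments of inertia: I_A = (38.1)(0.203)² = 1.570 kg·m²; I_B = (0.943)(0.394)² = 0.1464 kg·m².
Taking A's sense as positive: L = (1.570)(657) + (0.1464)(2690) = 1425 kg·m²·rpm.
Combined I = 1.570 + 0.1464 = 1.716 kg·m².
ω_f = L / I = 1425 / 1.716 = 830.4 rpm.
KE_i = ½ΣIω² = 9524 J; KE_f = ½(1.716)(86.96)² = 6490 J.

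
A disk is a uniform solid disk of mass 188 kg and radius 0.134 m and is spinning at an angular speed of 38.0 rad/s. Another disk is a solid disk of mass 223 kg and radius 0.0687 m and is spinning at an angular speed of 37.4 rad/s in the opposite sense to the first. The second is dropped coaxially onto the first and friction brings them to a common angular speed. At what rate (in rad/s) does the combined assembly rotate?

|ω_f| ≈ 20.1 rad/s

The coupling torques are internal; angular momentum about the shared axis is conserved.
Moments of inertia: I_A = ½(188)(0.134)² = 1.688 kg·m²; I_B = ½(223)(0.0687)² = 0.5262 kg·m².
Taking A's sense as positive: L = (1.688)(38.0) − (0.5262)(37.4) = 44.46 kg·m²·rad/s.
Combined I = 1.688 + 0.5262 = 2.214 kg·m².
ω_f = L / I = 44.46 / 2.214 = 20.08 rad/s.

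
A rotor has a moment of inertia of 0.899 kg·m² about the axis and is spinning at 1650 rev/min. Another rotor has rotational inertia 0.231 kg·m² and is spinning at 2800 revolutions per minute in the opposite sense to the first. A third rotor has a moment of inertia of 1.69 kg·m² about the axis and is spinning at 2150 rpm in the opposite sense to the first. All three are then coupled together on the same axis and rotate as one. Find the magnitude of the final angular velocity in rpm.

No external torque acts about the common axis, so total angular momentum is conserved.
Taking A's sense as positive: L = (0.8990)(1650) − (0.2310)(2800) − (1.690)(2150) = -2797 kg·m²·rpm.
Combined I = 0.8990 + 0.2310 + 1.690 = 2.820 kg·m².
ω_f = L / I = -2797 / 2.820 = -991.8 rpm.

|ω_f| ≈ 992 rpm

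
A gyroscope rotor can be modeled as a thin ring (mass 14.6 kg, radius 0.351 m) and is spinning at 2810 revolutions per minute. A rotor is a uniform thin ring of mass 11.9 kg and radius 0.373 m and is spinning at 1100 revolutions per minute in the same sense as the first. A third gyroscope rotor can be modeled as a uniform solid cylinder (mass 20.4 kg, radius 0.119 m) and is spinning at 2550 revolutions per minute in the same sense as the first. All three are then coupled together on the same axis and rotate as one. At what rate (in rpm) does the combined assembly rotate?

|ω_f| ≈ 2010 rpm

The coupling torques are internal; angular momentum about the shared axis is conserved.
Moments of inertia: I_A = (14.6)(0.351)² = 1.799 kg·m²; I_B = (11.9)(0.373)² = 1.656 kg·m²; I_C = ½(20.4)(0.119)² = 0.1444 kg·m².
Taking A's sense as positive: L = (1.799)(2810) + (1.656)(1100) + (0.1444)(2550) = 7244 kg·m²·rpm.
Combined I = 1.799 + 1.656 + 0.1444 = 3.599 kg·m².
ω_f = L / I = 7244 / 3.599 = 2013 rpm.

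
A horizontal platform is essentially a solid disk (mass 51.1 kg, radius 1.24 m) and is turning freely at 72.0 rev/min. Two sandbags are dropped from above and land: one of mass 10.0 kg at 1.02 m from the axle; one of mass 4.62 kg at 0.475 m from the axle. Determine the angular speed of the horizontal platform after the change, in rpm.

ω_f ≈ 55.8 rpm

No external torque acts about the axle; L_before = L_after.
I_p = ½(51.1)(1.24)² = 39.29 kg·m².
Added inertia Σmr² = (10.0)(1.02)² + (4.62)(0.475)² = 11.45 kg·m²; I_f = 39.29 + 11.45 = 50.73 kg·m².
ω_f = I_p ω_i / I_f = (39.29)(72.0) / 50.73 = 55.76 rpm.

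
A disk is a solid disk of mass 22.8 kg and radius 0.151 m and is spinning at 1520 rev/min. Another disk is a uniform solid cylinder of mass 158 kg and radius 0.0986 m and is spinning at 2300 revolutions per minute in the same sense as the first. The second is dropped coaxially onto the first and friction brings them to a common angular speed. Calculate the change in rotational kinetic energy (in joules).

ΔKE ≈ -648 J

The coupling torques are internal; angular momentum about the shared axis is conserved.
Moments of inertia: I_A = ½(22.8)(0.151)² = 0.2599 kg·m²; I_B = ½(158)(0.0986)² = 0.7680 kg·m².
Taking A's sense as positive: L = (0.2599)(1520) + (0.7680)(2300) = 2162 kg·m²·rpm.
Combined I = 0.2599 + 0.7680 = 1.028 kg·m².
ω_f = L / I = 2162 / 1.028 = 2103 rpm.
KE_i = ½ΣIω² = 25570 J; KE_f = ½(1.028)(220.2)² = 24920 J.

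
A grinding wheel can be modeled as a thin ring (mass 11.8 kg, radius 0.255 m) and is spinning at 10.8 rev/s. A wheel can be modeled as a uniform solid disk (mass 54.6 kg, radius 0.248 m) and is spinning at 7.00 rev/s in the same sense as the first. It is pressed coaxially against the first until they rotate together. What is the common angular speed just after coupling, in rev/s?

|ω_f| ≈ 8.19 rev/s

No external torque acts about the common axis, so total angular momentum is conserved.
Moments of inertia: I_A = (11.8)(0.255)² = 0.7673 kg·m²; I_B = ½(54.6)(0.248)² = 1.679 kg·m².
Taking A's sense as positive: L = (0.7673)(10.8) + (1.679)(7.00) = 20.04 kg·m²·rev/s.
Combined I = 0.7673 + 1.679 = 2.446 kg·m².
ω_f = L / I = 20.04 / 2.446 = 8.192 rev/s.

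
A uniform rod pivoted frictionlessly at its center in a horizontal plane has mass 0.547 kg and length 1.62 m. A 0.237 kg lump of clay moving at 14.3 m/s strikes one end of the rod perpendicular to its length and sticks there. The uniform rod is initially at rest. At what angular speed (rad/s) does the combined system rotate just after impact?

About the pivot the impulsive forces during the collision are internal, so angular momentum about that axis is conserved.
I_p = (1/12)(0.547)(1.62)² = 0.1196 kg·m². Taking the sense of the lump of clay's angular momentum as positive, L_{lump} = m v R = (0.237)(14.3)(1.62/2) = 2.745 kg·m²/s.
L_i = 0 + 2.745 = 2.745 kg·m²/s.
After sticking, I_f = I_p + m R² = 0.1196 + (0.237)(1.62/2)² = 0.2751 kg·m².
ω_f = L_i / I_f = 2.745 / 0.2751 = 9.978 rad/s.

|ω_f| ≈ 9.98 rad/s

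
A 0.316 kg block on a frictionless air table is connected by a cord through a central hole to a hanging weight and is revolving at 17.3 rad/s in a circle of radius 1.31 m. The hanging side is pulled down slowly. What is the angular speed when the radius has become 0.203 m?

ω₂ ≈ 720 rad/s

No torque about the axis ⇒ m r₁² ω₁ = m r₂² ω₂.
ω₂ = ω₁ (r₁/r₂)² = (17.3)(1.31/0.203)² = 720.4 rad/s.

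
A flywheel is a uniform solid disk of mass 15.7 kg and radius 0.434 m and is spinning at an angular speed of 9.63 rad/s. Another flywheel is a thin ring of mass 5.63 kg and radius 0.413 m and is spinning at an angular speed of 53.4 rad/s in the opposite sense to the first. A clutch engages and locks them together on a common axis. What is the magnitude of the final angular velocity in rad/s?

|ω_f| ≈ 15.2 rad/s

The coupling torques are internal; angular momentum about the shared axis is conserved.
Moments of inertia: I_A = ½(15.7)(0.434)² = 1.479 kg·m²; I_B = (5.63)(0.413)² = 0.9603 kg·m².
Taking A's sense as positive: L = (1.479)(9.63) − (0.9603)(53.4) = -37.04 kg·m²·rad/s.
Combined I = 1.479 + 0.9603 = 2.439 kg·m².
ω_f = L / I = -37.04 / 2.439 = -15.19 rad/s.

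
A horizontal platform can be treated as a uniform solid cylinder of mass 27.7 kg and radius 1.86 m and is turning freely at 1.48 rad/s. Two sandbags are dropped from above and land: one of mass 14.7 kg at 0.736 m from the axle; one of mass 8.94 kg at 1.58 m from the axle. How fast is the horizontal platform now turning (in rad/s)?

No external torque acts about the axle; L_before = L_after.
I_p = ½(27.7)(1.86)² = 47.92 kg·m².
Added inertia Σmr² = (14.7)(0.736)² + (8.94)(1.58)² = 30.28 kg·m²; I_f = 47.92 + 30.28 = 78.20 kg·m².
ω_f = I_p ω_i / I_f = (47.92)(1.48) / 78.20 = 0.9069 rad/s.

ω_f ≈ 0.907 rad/s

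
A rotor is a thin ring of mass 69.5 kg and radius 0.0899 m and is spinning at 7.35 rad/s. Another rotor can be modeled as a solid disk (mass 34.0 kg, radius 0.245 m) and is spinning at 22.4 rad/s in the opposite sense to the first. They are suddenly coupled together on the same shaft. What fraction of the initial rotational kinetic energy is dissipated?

No external torque acts about the common axis, so total angular momentum is conserved.
Moments of inertia: I_A = (69.5)(0.0899)² = 0.5617 kg·m²; I_B = ½(34.0)(0.245)² = 1.020 kg·m².
Taking A's sense as positive: L = (0.5617)(7.35) − (1.020)(22.4) = -18.73 kg·m²·rad/s.
Combined I = 0.5617 + 1.020 = 1.582 kg·m².
ω_f = L / I = -18.73 / 1.582 = -11.84 rad/s.
KE_i = ½ΣIω² = 271.2 J; KE_f = ½(1.582)(11.84)² = 110.9 J.
Fraction dissipated = (KE_i − KE_f)/KE_i = 0.5912.

fraction ≈ 0.591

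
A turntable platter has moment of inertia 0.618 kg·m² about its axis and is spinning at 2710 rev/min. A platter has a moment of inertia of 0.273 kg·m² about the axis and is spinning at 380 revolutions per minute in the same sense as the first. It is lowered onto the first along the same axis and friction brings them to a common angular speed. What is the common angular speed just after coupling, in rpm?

|ω_f| ≈ 2000 rpm

The coupling torques are internal; angular momentum about the shared axis is conserved.
Taking A's sense as positive: L = (0.6180)(2710) + (0.2730)(380) = 1779 kg·m²·rpm.
Combined I = 0.6180 + 0.2730 = 0.8910 kg·m².
ω_f = L / I = 1779 / 0.8910 = 1996 rpm.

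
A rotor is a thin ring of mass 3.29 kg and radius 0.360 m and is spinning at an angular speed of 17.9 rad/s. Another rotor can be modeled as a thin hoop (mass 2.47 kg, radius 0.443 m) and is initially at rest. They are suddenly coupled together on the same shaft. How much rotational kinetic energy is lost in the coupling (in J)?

No external torque acts about the common axis, so total angular momentum is conserved.
Moments of inertia: I_A = (3.29)(0.360)² = 0.4264 kg·m²; I_B = (2.47)(0.443)² = 0.4847 kg·m².
Taking A's sense as positive: L = (0.4264)(17.9) = 7.632 kg·m²·rad/s.
Combined I = 0.4264 + 0.4847 = 0.9111 kg·m².
ω_f = L / I = 7.632 / 0.9111 = 8.377 rad/s.
KE_i = ½ΣIω² = 68.31 J; KE_f = ½(0.9111)(8.377)² = 31.97 J.

ΔKE lost ≈ 36.3 J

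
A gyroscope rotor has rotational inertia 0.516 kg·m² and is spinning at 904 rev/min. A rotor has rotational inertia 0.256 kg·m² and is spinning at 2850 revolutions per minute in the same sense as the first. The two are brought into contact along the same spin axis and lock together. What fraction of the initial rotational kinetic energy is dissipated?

fraction ≈ 0.259

No external torque acts about the common axis, so total angular momentum is conserved.
Taking A's sense as positive: L = (0.5160)(904) + (0.2560)(2850) = 1196 kg·m²·rpm.
Combined I = 0.5160 + 0.2560 = 0.7720 kg·m².
ω_f = L / I = 1196 / 0.7720 = 1549 rpm.
KE_i = ½ΣIω² = 13710 J; KE_f = ½(0.7720)(162.2)² = 10160 J.
Fraction dissipated = (KE_i − KE_f)/KE_i = 0.2591.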